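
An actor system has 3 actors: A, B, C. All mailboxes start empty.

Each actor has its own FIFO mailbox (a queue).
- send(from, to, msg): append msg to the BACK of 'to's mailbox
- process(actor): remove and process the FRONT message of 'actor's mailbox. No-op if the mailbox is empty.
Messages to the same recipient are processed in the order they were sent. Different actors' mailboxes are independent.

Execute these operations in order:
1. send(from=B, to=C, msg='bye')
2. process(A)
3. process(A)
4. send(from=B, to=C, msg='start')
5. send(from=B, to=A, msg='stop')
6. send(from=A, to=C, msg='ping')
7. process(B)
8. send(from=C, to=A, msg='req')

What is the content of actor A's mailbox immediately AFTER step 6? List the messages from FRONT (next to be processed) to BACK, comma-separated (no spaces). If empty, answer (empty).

After 1 (send(from=B, to=C, msg='bye')): A:[] B:[] C:[bye]
After 2 (process(A)): A:[] B:[] C:[bye]
After 3 (process(A)): A:[] B:[] C:[bye]
After 4 (send(from=B, to=C, msg='start')): A:[] B:[] C:[bye,start]
After 5 (send(from=B, to=A, msg='stop')): A:[stop] B:[] C:[bye,start]
After 6 (send(from=A, to=C, msg='ping')): A:[stop] B:[] C:[bye,start,ping]

stop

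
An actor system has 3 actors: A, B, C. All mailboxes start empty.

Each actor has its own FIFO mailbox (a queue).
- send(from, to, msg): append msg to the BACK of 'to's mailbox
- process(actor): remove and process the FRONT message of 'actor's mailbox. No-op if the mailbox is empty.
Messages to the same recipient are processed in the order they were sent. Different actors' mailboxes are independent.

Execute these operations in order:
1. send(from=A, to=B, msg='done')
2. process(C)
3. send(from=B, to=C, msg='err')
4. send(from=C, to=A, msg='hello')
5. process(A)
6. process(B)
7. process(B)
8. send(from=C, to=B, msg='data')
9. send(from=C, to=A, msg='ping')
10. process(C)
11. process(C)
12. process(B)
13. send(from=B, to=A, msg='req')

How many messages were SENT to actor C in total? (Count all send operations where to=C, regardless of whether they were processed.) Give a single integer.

Answer: 1

Derivation:
After 1 (send(from=A, to=B, msg='done')): A:[] B:[done] C:[]
After 2 (process(C)): A:[] B:[done] C:[]
After 3 (send(from=B, to=C, msg='err')): A:[] B:[done] C:[err]
After 4 (send(from=C, to=A, msg='hello')): A:[hello] B:[done] C:[err]
After 5 (process(A)): A:[] B:[done] C:[err]
After 6 (process(B)): A:[] B:[] C:[err]
After 7 (process(B)): A:[] B:[] C:[err]
After 8 (send(from=C, to=B, msg='data')): A:[] B:[data] C:[err]
After 9 (send(from=C, to=A, msg='ping')): A:[ping] B:[data] C:[err]
After 10 (process(C)): A:[ping] B:[data] C:[]
After 11 (process(C)): A:[ping] B:[data] C:[]
After 12 (process(B)): A:[ping] B:[] C:[]
After 13 (send(from=B, to=A, msg='req')): A:[ping,req] B:[] C:[]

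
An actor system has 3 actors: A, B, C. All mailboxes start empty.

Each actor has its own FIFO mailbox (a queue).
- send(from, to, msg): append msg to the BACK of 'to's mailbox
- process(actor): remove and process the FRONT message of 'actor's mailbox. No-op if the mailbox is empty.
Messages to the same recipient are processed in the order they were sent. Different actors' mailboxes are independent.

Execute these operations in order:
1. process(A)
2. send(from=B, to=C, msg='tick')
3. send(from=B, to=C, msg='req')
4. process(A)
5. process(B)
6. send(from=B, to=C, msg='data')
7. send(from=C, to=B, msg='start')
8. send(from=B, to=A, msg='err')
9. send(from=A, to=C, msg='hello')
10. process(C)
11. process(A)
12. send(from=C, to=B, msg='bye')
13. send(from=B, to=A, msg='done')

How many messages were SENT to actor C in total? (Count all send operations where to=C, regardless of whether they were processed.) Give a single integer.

After 1 (process(A)): A:[] B:[] C:[]
After 2 (send(from=B, to=C, msg='tick')): A:[] B:[] C:[tick]
After 3 (send(from=B, to=C, msg='req')): A:[] B:[] C:[tick,req]
After 4 (process(A)): A:[] B:[] C:[tick,req]
After 5 (process(B)): A:[] B:[] C:[tick,req]
After 6 (send(from=B, to=C, msg='data')): A:[] B:[] C:[tick,req,data]
After 7 (send(from=C, to=B, msg='start')): A:[] B:[start] C:[tick,req,data]
After 8 (send(from=B, to=A, msg='err')): A:[err] B:[start] C:[tick,req,data]
After 9 (send(from=A, to=C, msg='hello')): A:[err] B:[start] C:[tick,req,data,hello]
After 10 (process(C)): A:[err] B:[start] C:[req,data,hello]
After 11 (process(A)): A:[] B:[start] C:[req,data,hello]
After 12 (send(from=C, to=B, msg='bye')): A:[] B:[start,bye] C:[req,data,hello]
After 13 (send(from=B, to=A, msg='done')): A:[done] B:[start,bye] C:[req,data,hello]

Answer: 4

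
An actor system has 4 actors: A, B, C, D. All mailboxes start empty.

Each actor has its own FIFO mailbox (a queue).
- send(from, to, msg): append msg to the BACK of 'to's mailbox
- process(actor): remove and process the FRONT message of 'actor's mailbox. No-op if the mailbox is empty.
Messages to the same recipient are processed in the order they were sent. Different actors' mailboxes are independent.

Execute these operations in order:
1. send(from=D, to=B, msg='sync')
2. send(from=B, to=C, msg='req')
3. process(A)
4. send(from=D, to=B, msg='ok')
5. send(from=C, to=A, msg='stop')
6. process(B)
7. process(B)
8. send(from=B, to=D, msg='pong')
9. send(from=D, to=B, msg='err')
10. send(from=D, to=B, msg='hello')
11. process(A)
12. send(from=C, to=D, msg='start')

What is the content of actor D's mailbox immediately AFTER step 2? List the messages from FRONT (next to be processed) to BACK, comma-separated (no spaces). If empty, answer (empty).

After 1 (send(from=D, to=B, msg='sync')): A:[] B:[sync] C:[] D:[]
After 2 (send(from=B, to=C, msg='req')): A:[] B:[sync] C:[req] D:[]

(empty)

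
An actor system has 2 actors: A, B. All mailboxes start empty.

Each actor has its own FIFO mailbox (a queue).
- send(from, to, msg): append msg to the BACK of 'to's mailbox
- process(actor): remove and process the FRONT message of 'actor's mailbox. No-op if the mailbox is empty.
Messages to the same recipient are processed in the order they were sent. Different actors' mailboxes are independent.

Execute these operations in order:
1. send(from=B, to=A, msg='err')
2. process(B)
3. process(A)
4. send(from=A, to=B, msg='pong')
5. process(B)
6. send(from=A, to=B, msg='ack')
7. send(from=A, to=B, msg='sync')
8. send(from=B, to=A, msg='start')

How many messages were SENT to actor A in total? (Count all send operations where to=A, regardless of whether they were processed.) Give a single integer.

Answer: 2

Derivation:
After 1 (send(from=B, to=A, msg='err')): A:[err] B:[]
After 2 (process(B)): A:[err] B:[]
After 3 (process(A)): A:[] B:[]
After 4 (send(from=A, to=B, msg='pong')): A:[] B:[pong]
After 5 (process(B)): A:[] B:[]
After 6 (send(from=A, to=B, msg='ack')): A:[] B:[ack]
After 7 (send(from=A, to=B, msg='sync')): A:[] B:[ack,sync]
After 8 (send(from=B, to=A, msg='start')): A:[start] B:[ack,sync]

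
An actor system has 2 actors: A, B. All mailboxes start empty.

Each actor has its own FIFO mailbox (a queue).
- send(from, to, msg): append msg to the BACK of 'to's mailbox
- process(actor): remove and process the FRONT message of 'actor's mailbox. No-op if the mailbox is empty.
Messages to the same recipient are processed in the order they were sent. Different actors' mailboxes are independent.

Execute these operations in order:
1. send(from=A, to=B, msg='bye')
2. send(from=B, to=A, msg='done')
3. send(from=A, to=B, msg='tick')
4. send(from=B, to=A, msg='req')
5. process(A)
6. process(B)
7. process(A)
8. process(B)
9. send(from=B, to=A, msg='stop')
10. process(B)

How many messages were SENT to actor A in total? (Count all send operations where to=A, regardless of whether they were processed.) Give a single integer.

After 1 (send(from=A, to=B, msg='bye')): A:[] B:[bye]
After 2 (send(from=B, to=A, msg='done')): A:[done] B:[bye]
After 3 (send(from=A, to=B, msg='tick')): A:[done] B:[bye,tick]
After 4 (send(from=B, to=A, msg='req')): A:[done,req] B:[bye,tick]
After 5 (process(A)): A:[req] B:[bye,tick]
After 6 (process(B)): A:[req] B:[tick]
After 7 (process(A)): A:[] B:[tick]
After 8 (process(B)): A:[] B:[]
After 9 (send(from=B, to=A, msg='stop')): A:[stop] B:[]
After 10 (process(B)): A:[stop] B:[]

Answer: 3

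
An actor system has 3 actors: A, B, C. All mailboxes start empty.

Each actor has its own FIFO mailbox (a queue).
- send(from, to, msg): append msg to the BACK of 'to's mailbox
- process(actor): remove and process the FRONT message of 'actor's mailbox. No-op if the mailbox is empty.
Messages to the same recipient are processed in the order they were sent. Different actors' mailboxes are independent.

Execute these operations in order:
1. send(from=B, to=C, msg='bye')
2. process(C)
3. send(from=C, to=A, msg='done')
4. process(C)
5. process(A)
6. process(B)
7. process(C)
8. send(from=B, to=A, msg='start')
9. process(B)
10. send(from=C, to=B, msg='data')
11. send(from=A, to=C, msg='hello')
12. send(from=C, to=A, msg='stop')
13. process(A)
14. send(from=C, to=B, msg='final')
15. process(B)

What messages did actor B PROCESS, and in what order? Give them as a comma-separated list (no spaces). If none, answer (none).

After 1 (send(from=B, to=C, msg='bye')): A:[] B:[] C:[bye]
After 2 (process(C)): A:[] B:[] C:[]
After 3 (send(from=C, to=A, msg='done')): A:[done] B:[] C:[]
After 4 (process(C)): A:[done] B:[] C:[]
After 5 (process(A)): A:[] B:[] C:[]
After 6 (process(B)): A:[] B:[] C:[]
After 7 (process(C)): A:[] B:[] C:[]
After 8 (send(from=B, to=A, msg='start')): A:[start] B:[] C:[]
After 9 (process(B)): A:[start] B:[] C:[]
After 10 (send(from=C, to=B, msg='data')): A:[start] B:[data] C:[]
After 11 (send(from=A, to=C, msg='hello')): A:[start] B:[data] C:[hello]
After 12 (send(from=C, to=A, msg='stop')): A:[start,stop] B:[data] C:[hello]
After 13 (process(A)): A:[stop] B:[data] C:[hello]
After 14 (send(from=C, to=B, msg='final')): A:[stop] B:[data,final] C:[hello]
After 15 (process(B)): A:[stop] B:[final] C:[hello]

Answer: data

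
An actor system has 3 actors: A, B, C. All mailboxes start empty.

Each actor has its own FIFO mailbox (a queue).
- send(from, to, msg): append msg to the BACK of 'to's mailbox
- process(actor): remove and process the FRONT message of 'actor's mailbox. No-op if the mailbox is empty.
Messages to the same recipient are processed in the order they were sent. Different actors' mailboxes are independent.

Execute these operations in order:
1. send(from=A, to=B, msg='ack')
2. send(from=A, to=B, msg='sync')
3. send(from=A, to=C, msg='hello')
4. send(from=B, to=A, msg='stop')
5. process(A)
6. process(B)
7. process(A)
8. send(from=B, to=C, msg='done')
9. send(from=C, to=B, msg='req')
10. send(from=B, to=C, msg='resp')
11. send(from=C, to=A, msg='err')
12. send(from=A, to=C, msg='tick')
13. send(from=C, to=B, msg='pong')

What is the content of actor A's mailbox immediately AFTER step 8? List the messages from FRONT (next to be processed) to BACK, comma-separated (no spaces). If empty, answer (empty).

After 1 (send(from=A, to=B, msg='ack')): A:[] B:[ack] C:[]
After 2 (send(from=A, to=B, msg='sync')): A:[] B:[ack,sync] C:[]
After 3 (send(from=A, to=C, msg='hello')): A:[] B:[ack,sync] C:[hello]
After 4 (send(from=B, to=A, msg='stop')): A:[stop] B:[ack,sync] C:[hello]
After 5 (process(A)): A:[] B:[ack,sync] C:[hello]
After 6 (process(B)): A:[] B:[sync] C:[hello]
After 7 (process(A)): A:[] B:[sync] C:[hello]
After 8 (send(from=B, to=C, msg='done')): A:[] B:[sync] C:[hello,done]

(empty)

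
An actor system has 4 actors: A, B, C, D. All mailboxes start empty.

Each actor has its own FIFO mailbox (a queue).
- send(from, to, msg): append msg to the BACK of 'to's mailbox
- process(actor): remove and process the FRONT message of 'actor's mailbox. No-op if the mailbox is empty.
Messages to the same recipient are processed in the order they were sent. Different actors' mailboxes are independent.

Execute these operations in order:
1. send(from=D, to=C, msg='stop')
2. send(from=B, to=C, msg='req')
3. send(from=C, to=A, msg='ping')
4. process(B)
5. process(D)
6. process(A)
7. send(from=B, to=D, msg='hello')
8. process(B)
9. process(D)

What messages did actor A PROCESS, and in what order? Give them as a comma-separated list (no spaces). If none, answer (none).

Answer: ping

Derivation:
After 1 (send(from=D, to=C, msg='stop')): A:[] B:[] C:[stop] D:[]
After 2 (send(from=B, to=C, msg='req')): A:[] B:[] C:[stop,req] D:[]
After 3 (send(from=C, to=A, msg='ping')): A:[ping] B:[] C:[stop,req] D:[]
After 4 (process(B)): A:[ping] B:[] C:[stop,req] D:[]
After 5 (process(D)): A:[ping] B:[] C:[stop,req] D:[]
After 6 (process(A)): A:[] B:[] C:[stop,req] D:[]
After 7 (send(from=B, to=D, msg='hello')): A:[] B:[] C:[stop,req] D:[hello]
After 8 (process(B)): A:[] B:[] C:[stop,req] D:[hello]
After 9 (process(D)): A:[] B:[] C:[stop,req] D:[]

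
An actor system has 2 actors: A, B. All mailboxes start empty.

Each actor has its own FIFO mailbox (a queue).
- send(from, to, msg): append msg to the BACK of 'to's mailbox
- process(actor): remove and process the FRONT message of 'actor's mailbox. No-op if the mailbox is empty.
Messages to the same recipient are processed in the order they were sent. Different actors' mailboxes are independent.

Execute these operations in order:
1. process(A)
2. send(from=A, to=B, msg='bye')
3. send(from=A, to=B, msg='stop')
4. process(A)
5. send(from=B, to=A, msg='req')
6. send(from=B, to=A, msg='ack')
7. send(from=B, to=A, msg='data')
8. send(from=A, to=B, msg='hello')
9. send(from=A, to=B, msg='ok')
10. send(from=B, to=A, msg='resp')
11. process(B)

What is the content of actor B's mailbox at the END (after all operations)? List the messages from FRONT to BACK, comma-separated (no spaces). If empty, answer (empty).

After 1 (process(A)): A:[] B:[]
After 2 (send(from=A, to=B, msg='bye')): A:[] B:[bye]
After 3 (send(from=A, to=B, msg='stop')): A:[] B:[bye,stop]
After 4 (process(A)): A:[] B:[bye,stop]
After 5 (send(from=B, to=A, msg='req')): A:[req] B:[bye,stop]
After 6 (send(from=B, to=A, msg='ack')): A:[req,ack] B:[bye,stop]
After 7 (send(from=B, to=A, msg='data')): A:[req,ack,data] B:[bye,stop]
After 8 (send(from=A, to=B, msg='hello')): A:[req,ack,data] B:[bye,stop,hello]
After 9 (send(from=A, to=B, msg='ok')): A:[req,ack,data] B:[bye,stop,hello,ok]
After 10 (send(from=B, to=A, msg='resp')): A:[req,ack,data,resp] B:[bye,stop,hello,ok]
After 11 (process(B)): A:[req,ack,data,resp] B:[stop,hello,ok]

Answer: stop,hello,ok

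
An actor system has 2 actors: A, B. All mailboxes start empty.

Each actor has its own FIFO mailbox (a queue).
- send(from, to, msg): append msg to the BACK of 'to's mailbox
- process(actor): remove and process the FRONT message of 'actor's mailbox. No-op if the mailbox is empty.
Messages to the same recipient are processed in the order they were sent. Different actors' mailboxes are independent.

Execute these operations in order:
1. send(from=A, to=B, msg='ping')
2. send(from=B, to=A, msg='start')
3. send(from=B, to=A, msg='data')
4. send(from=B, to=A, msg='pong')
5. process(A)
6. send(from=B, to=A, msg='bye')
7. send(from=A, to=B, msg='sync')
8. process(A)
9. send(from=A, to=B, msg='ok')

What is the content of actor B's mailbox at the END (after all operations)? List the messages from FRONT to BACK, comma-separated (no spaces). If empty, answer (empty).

Answer: ping,sync,ok

Derivation:
After 1 (send(from=A, to=B, msg='ping')): A:[] B:[ping]
After 2 (send(from=B, to=A, msg='start')): A:[start] B:[ping]
After 3 (send(from=B, to=A, msg='data')): A:[start,data] B:[ping]
After 4 (send(from=B, to=A, msg='pong')): A:[start,data,pong] B:[ping]
After 5 (process(A)): A:[data,pong] B:[ping]
After 6 (send(from=B, to=A, msg='bye')): A:[data,pong,bye] B:[ping]
After 7 (send(from=A, to=B, msg='sync')): A:[data,pong,bye] B:[ping,sync]
After 8 (process(A)): A:[pong,bye] B:[ping,sync]
After 9 (send(from=A, to=B, msg='ok')): A:[pong,bye] B:[ping,sync,ok]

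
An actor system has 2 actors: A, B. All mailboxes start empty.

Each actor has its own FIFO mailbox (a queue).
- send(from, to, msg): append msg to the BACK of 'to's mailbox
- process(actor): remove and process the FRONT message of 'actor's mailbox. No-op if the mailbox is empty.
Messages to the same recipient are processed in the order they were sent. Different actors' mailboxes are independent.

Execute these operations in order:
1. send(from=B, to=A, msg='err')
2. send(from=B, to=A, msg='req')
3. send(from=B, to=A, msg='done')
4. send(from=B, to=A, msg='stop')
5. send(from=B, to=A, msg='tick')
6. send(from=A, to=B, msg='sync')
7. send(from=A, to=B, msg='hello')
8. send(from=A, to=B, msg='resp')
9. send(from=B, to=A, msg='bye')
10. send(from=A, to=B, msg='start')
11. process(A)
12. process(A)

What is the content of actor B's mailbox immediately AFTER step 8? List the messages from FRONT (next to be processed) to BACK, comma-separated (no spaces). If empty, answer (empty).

After 1 (send(from=B, to=A, msg='err')): A:[err] B:[]
After 2 (send(from=B, to=A, msg='req')): A:[err,req] B:[]
After 3 (send(from=B, to=A, msg='done')): A:[err,req,done] B:[]
After 4 (send(from=B, to=A, msg='stop')): A:[err,req,done,stop] B:[]
After 5 (send(from=B, to=A, msg='tick')): A:[err,req,done,stop,tick] B:[]
After 6 (send(from=A, to=B, msg='sync')): A:[err,req,done,stop,tick] B:[sync]
After 7 (send(from=A, to=B, msg='hello')): A:[err,req,done,stop,tick] B:[sync,hello]
After 8 (send(from=A, to=B, msg='resp')): A:[err,req,done,stop,tick] B:[sync,hello,resp]

sync,hello,resp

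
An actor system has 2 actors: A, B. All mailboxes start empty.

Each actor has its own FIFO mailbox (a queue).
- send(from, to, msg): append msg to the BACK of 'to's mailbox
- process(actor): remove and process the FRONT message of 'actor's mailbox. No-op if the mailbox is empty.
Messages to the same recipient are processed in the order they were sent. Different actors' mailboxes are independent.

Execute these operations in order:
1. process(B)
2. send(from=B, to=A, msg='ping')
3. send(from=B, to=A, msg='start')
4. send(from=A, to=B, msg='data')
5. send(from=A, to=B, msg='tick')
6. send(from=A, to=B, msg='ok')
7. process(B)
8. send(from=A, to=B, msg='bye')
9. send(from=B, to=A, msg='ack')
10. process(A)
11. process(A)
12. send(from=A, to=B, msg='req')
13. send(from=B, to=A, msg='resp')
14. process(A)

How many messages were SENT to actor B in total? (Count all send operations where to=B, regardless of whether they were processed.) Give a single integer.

Answer: 5

Derivation:
After 1 (process(B)): A:[] B:[]
After 2 (send(from=B, to=A, msg='ping')): A:[ping] B:[]
After 3 (send(from=B, to=A, msg='start')): A:[ping,start] B:[]
After 4 (send(from=A, to=B, msg='data')): A:[ping,start] B:[data]
After 5 (send(from=A, to=B, msg='tick')): A:[ping,start] B:[data,tick]
After 6 (send(from=A, to=B, msg='ok')): A:[ping,start] B:[data,tick,ok]
After 7 (process(B)): A:[ping,start] B:[tick,ok]
After 8 (send(from=A, to=B, msg='bye')): A:[ping,start] B:[tick,ok,bye]
After 9 (send(from=B, to=A, msg='ack')): A:[ping,start,ack] B:[tick,ok,bye]
After 10 (process(A)): A:[start,ack] B:[tick,ok,bye]
After 11 (process(A)): A:[ack] B:[tick,ok,bye]
After 12 (send(from=A, to=B, msg='req')): A:[ack] B:[tick,ok,bye,req]
After 13 (send(from=B, to=A, msg='resp')): A:[ack,resp] B:[tick,ok,bye,req]
After 14 (process(A)): A:[resp] B:[tick,ok,bye,req]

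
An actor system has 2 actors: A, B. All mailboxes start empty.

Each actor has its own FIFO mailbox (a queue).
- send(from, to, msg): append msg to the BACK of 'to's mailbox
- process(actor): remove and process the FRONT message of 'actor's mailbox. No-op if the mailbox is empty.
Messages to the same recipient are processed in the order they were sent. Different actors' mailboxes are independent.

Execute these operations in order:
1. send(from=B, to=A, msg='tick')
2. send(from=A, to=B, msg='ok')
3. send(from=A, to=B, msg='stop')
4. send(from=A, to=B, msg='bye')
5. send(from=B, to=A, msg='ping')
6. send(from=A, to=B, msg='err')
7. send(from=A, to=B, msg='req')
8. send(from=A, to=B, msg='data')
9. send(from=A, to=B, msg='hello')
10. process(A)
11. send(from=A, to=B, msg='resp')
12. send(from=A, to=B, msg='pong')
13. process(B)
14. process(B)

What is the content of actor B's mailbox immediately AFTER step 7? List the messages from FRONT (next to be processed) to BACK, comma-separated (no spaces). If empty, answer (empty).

After 1 (send(from=B, to=A, msg='tick')): A:[tick] B:[]
After 2 (send(from=A, to=B, msg='ok')): A:[tick] B:[ok]
After 3 (send(from=A, to=B, msg='stop')): A:[tick] B:[ok,stop]
After 4 (send(from=A, to=B, msg='bye')): A:[tick] B:[ok,stop,bye]
After 5 (send(from=B, to=A, msg='ping')): A:[tick,ping] B:[ok,stop,bye]
After 6 (send(from=A, to=B, msg='err')): A:[tick,ping] B:[ok,stop,bye,err]
After 7 (send(from=A, to=B, msg='req')): A:[tick,ping] B:[ok,stop,bye,err,req]

ok,stop,bye,err,req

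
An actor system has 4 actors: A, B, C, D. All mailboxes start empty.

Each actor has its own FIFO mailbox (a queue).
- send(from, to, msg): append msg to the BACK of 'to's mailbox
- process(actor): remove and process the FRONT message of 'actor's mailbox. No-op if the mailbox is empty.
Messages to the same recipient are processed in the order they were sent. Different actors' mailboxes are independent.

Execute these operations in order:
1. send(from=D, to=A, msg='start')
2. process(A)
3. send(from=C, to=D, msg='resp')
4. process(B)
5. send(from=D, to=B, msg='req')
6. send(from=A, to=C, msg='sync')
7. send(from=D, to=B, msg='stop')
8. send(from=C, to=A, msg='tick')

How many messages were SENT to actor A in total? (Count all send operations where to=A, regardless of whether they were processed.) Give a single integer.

Answer: 2

Derivation:
After 1 (send(from=D, to=A, msg='start')): A:[start] B:[] C:[] D:[]
After 2 (process(A)): A:[] B:[] C:[] D:[]
After 3 (send(from=C, to=D, msg='resp')): A:[] B:[] C:[] D:[resp]
After 4 (process(B)): A:[] B:[] C:[] D:[resp]
After 5 (send(from=D, to=B, msg='req')): A:[] B:[req] C:[] D:[resp]
After 6 (send(from=A, to=C, msg='sync')): A:[] B:[req] C:[sync] D:[resp]
After 7 (send(from=D, to=B, msg='stop')): A:[] B:[req,stop] C:[sync] D:[resp]
After 8 (send(from=C, to=A, msg='tick')): A:[tick] B:[req,stop] C:[sync] D:[resp]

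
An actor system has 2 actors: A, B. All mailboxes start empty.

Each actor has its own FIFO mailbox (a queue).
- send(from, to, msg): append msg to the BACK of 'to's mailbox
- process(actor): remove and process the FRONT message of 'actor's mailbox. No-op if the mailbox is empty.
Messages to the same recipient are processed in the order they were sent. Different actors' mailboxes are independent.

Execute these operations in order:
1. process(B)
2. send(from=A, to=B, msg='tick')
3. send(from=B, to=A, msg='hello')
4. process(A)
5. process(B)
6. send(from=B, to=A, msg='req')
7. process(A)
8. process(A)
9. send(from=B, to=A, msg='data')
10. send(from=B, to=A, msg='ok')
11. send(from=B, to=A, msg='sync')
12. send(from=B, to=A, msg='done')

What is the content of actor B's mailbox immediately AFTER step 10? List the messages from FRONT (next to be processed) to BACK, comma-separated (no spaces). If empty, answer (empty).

After 1 (process(B)): A:[] B:[]
After 2 (send(from=A, to=B, msg='tick')): A:[] B:[tick]
After 3 (send(from=B, to=A, msg='hello')): A:[hello] B:[tick]
After 4 (process(A)): A:[] B:[tick]
After 5 (process(B)): A:[] B:[]
After 6 (send(from=B, to=A, msg='req')): A:[req] B:[]
After 7 (process(A)): A:[] B:[]
After 8 (process(A)): A:[] B:[]
After 9 (send(from=B, to=A, msg='data')): A:[data] B:[]
After 10 (send(from=B, to=A, msg='ok')): A:[data,ok] B:[]

(empty)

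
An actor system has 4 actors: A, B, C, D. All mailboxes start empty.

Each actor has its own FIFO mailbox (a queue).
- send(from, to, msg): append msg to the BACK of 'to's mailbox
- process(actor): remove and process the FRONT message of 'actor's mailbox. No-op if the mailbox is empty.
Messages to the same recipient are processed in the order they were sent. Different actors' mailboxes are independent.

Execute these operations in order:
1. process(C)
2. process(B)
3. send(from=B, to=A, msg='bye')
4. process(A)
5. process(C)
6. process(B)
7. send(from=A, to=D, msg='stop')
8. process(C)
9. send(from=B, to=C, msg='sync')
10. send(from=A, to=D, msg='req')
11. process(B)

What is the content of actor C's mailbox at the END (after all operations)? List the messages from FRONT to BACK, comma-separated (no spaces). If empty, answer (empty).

Answer: sync

Derivation:
After 1 (process(C)): A:[] B:[] C:[] D:[]
After 2 (process(B)): A:[] B:[] C:[] D:[]
After 3 (send(from=B, to=A, msg='bye')): A:[bye] B:[] C:[] D:[]
After 4 (process(A)): A:[] B:[] C:[] D:[]
After 5 (process(C)): A:[] B:[] C:[] D:[]
After 6 (process(B)): A:[] B:[] C:[] D:[]
After 7 (send(from=A, to=D, msg='stop')): A:[] B:[] C:[] D:[stop]
After 8 (process(C)): A:[] B:[] C:[] D:[stop]
After 9 (send(from=B, to=C, msg='sync')): A:[] B:[] C:[sync] D:[stop]
After 10 (send(from=A, to=D, msg='req')): A:[] B:[] C:[sync] D:[stop,req]
After 11 (process(B)): A:[] B:[] C:[sync] D:[stop,req]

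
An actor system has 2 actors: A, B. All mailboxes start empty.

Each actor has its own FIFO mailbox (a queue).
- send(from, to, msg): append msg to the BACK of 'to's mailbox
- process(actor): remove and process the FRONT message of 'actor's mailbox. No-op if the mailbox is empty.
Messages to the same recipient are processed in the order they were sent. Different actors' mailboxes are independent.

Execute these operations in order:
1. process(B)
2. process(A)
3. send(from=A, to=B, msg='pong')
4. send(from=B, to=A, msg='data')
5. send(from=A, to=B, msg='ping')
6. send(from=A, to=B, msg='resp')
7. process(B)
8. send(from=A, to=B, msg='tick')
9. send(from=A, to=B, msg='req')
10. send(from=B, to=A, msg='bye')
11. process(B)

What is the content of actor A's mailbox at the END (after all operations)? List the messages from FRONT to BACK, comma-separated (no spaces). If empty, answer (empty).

After 1 (process(B)): A:[] B:[]
After 2 (process(A)): A:[] B:[]
After 3 (send(from=A, to=B, msg='pong')): A:[] B:[pong]
After 4 (send(from=B, to=A, msg='data')): A:[data] B:[pong]
After 5 (send(from=A, to=B, msg='ping')): A:[data] B:[pong,ping]
After 6 (send(from=A, to=B, msg='resp')): A:[data] B:[pong,ping,resp]
After 7 (process(B)): A:[data] B:[ping,resp]
After 8 (send(from=A, to=B, msg='tick')): A:[data] B:[ping,resp,tick]
After 9 (send(from=A, to=B, msg='req')): A:[data] B:[ping,resp,tick,req]
After 10 (send(from=B, to=A, msg='bye')): A:[data,bye] B:[ping,resp,tick,req]
After 11 (process(B)): A:[data,bye] B:[resp,tick,req]

Answer: data,bye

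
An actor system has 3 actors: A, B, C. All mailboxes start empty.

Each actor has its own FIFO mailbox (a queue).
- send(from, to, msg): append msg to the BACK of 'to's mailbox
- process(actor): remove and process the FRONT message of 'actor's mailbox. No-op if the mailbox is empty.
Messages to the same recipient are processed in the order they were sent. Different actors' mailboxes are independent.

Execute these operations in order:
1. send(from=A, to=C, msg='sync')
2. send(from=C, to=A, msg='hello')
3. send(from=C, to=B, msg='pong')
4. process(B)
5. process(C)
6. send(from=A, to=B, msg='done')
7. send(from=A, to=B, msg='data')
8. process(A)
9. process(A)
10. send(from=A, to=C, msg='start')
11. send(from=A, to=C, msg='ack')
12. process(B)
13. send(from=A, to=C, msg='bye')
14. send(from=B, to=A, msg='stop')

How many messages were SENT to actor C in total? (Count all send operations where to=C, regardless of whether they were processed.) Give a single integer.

After 1 (send(from=A, to=C, msg='sync')): A:[] B:[] C:[sync]
After 2 (send(from=C, to=A, msg='hello')): A:[hello] B:[] C:[sync]
After 3 (send(from=C, to=B, msg='pong')): A:[hello] B:[pong] C:[sync]
After 4 (process(B)): A:[hello] B:[] C:[sync]
After 5 (process(C)): A:[hello] B:[] C:[]
After 6 (send(from=A, to=B, msg='done')): A:[hello] B:[done] C:[]
After 7 (send(from=A, to=B, msg='data')): A:[hello] B:[done,data] C:[]
After 8 (process(A)): A:[] B:[done,data] C:[]
After 9 (process(A)): A:[] B:[done,data] C:[]
After 10 (send(from=A, to=C, msg='start')): A:[] B:[done,data] C:[start]
After 11 (send(from=A, to=C, msg='ack')): A:[] B:[done,data] C:[start,ack]
After 12 (process(B)): A:[] B:[data] C:[start,ack]
After 13 (send(from=A, to=C, msg='bye')): A:[] B:[data] C:[start,ack,bye]
After 14 (send(from=B, to=A, msg='stop')): A:[stop] B:[data] C:[start,ack,bye]

Answer: 4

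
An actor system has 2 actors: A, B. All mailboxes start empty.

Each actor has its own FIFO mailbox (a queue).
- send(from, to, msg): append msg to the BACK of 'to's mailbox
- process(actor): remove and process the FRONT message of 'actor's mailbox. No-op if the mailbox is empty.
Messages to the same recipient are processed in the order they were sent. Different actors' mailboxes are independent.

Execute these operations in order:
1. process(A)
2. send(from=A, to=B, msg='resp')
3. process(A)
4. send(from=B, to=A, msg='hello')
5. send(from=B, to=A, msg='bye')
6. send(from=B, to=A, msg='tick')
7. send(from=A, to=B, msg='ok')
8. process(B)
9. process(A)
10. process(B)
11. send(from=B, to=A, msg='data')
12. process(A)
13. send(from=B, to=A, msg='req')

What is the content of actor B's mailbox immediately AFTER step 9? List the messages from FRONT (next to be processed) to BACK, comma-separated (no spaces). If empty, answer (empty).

After 1 (process(A)): A:[] B:[]
After 2 (send(from=A, to=B, msg='resp')): A:[] B:[resp]
After 3 (process(A)): A:[] B:[resp]
After 4 (send(from=B, to=A, msg='hello')): A:[hello] B:[resp]
After 5 (send(from=B, to=A, msg='bye')): A:[hello,bye] B:[resp]
After 6 (send(from=B, to=A, msg='tick')): A:[hello,bye,tick] B:[resp]
After 7 (send(from=A, to=B, msg='ok')): A:[hello,bye,tick] B:[resp,ok]
After 8 (process(B)): A:[hello,bye,tick] B:[ok]
After 9 (process(A)): A:[bye,tick] B:[ok]

ok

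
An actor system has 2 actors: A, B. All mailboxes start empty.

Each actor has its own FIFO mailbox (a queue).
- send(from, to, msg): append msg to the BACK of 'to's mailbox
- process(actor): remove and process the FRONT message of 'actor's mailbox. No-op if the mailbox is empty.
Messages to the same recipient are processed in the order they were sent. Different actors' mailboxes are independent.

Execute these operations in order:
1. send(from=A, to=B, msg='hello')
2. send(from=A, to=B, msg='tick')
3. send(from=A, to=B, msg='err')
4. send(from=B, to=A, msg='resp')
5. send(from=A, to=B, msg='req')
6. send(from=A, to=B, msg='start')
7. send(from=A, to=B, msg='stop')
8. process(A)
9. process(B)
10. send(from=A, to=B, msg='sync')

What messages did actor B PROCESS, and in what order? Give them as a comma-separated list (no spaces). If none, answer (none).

After 1 (send(from=A, to=B, msg='hello')): A:[] B:[hello]
After 2 (send(from=A, to=B, msg='tick')): A:[] B:[hello,tick]
After 3 (send(from=A, to=B, msg='err')): A:[] B:[hello,tick,err]
After 4 (send(from=B, to=A, msg='resp')): A:[resp] B:[hello,tick,err]
After 5 (send(from=A, to=B, msg='req')): A:[resp] B:[hello,tick,err,req]
After 6 (send(from=A, to=B, msg='start')): A:[resp] B:[hello,tick,err,req,start]
After 7 (send(from=A, to=B, msg='stop')): A:[resp] B:[hello,tick,err,req,start,stop]
After 8 (process(A)): A:[] B:[hello,tick,err,req,start,stop]
After 9 (process(B)): A:[] B:[tick,err,req,start,stop]
After 10 (send(from=A, to=B, msg='sync')): A:[] B:[tick,err,req,start,stop,sync]

Answer: hello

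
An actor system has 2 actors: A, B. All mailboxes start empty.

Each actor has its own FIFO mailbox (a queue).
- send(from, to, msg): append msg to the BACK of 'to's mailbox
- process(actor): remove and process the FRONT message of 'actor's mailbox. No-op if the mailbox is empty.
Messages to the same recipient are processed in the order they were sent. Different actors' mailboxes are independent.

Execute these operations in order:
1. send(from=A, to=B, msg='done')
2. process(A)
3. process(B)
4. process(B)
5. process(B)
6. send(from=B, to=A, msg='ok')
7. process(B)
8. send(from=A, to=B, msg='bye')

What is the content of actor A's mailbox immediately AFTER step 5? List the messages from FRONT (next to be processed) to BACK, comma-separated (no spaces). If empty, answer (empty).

After 1 (send(from=A, to=B, msg='done')): A:[] B:[done]
After 2 (process(A)): A:[] B:[done]
After 3 (process(B)): A:[] B:[]
After 4 (process(B)): A:[] B:[]
After 5 (process(B)): A:[] B:[]

(empty)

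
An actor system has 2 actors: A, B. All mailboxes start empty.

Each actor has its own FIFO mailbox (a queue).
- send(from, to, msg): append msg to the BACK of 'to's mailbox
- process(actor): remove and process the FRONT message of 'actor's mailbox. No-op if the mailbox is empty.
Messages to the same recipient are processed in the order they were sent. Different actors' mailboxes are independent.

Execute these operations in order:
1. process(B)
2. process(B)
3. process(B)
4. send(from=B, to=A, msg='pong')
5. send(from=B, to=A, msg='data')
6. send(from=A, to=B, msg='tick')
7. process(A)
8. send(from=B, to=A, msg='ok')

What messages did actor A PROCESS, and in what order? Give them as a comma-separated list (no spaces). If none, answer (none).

Answer: pong

Derivation:
After 1 (process(B)): A:[] B:[]
After 2 (process(B)): A:[] B:[]
After 3 (process(B)): A:[] B:[]
After 4 (send(from=B, to=A, msg='pong')): A:[pong] B:[]
After 5 (send(from=B, to=A, msg='data')): A:[pong,data] B:[]
After 6 (send(from=A, to=B, msg='tick')): A:[pong,data] B:[tick]
After 7 (process(A)): A:[data] B:[tick]
After 8 (send(from=B, to=A, msg='ok')): A:[data,ok] B:[tick]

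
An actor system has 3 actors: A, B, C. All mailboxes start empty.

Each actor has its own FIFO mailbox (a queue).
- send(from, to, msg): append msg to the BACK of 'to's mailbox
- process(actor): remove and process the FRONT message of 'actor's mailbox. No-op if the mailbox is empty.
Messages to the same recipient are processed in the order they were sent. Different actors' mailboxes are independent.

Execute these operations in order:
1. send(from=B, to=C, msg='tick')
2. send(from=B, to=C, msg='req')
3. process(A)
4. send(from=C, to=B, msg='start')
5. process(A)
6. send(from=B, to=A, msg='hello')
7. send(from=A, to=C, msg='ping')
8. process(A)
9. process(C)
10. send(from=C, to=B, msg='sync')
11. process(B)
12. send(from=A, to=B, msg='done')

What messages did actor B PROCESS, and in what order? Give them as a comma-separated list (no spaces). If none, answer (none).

After 1 (send(from=B, to=C, msg='tick')): A:[] B:[] C:[tick]
After 2 (send(from=B, to=C, msg='req')): A:[] B:[] C:[tick,req]
After 3 (process(A)): A:[] B:[] C:[tick,req]
After 4 (send(from=C, to=B, msg='start')): A:[] B:[start] C:[tick,req]
After 5 (process(A)): A:[] B:[start] C:[tick,req]
After 6 (send(from=B, to=A, msg='hello')): A:[hello] B:[start] C:[tick,req]
After 7 (send(from=A, to=C, msg='ping')): A:[hello] B:[start] C:[tick,req,ping]
After 8 (process(A)): A:[] B:[start] C:[tick,req,ping]
After 9 (process(C)): A:[] B:[start] C:[req,ping]
After 10 (send(from=C, to=B, msg='sync')): A:[] B:[start,sync] C:[req,ping]
After 11 (process(B)): A:[] B:[sync] C:[req,ping]
After 12 (send(from=A, to=B, msg='done')): A:[] B:[sync,done] C:[req,ping]

Answer: start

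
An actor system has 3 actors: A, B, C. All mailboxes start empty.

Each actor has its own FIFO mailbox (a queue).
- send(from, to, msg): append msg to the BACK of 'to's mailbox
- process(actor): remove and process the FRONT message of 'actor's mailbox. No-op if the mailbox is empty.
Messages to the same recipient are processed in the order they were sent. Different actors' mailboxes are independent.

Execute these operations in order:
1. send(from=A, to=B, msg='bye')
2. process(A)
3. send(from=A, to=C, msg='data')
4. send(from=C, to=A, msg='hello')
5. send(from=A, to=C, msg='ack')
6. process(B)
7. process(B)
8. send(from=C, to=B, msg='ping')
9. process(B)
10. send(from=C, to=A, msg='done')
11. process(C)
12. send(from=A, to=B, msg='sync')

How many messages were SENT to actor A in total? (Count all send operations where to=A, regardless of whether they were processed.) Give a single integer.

Answer: 2

Derivation:
After 1 (send(from=A, to=B, msg='bye')): A:[] B:[bye] C:[]
After 2 (process(A)): A:[] B:[bye] C:[]
After 3 (send(from=A, to=C, msg='data')): A:[] B:[bye] C:[data]
After 4 (send(from=C, to=A, msg='hello')): A:[hello] B:[bye] C:[data]
After 5 (send(from=A, to=C, msg='ack')): A:[hello] B:[bye] C:[data,ack]
After 6 (process(B)): A:[hello] B:[] C:[data,ack]
After 7 (process(B)): A:[hello] B:[] C:[data,ack]
After 8 (send(from=C, to=B, msg='ping')): A:[hello] B:[ping] C:[data,ack]
After 9 (process(B)): A:[hello] B:[] C:[data,ack]
After 10 (send(from=C, to=A, msg='done')): A:[hello,done] B:[] C:[data,ack]
After 11 (process(C)): A:[hello,done] B:[] C:[ack]
After 12 (send(from=A, to=B, msg='sync')): A:[hello,done] B:[sync] C:[ack]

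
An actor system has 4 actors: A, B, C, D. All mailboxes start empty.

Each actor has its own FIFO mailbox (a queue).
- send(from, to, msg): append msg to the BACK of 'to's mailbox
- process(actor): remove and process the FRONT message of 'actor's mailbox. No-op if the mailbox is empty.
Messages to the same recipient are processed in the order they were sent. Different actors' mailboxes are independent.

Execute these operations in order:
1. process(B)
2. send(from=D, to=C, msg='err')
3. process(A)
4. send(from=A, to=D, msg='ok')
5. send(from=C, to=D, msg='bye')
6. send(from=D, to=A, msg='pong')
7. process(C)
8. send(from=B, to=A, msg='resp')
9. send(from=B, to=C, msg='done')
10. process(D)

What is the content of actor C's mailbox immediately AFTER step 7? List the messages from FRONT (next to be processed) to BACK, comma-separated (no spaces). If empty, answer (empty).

After 1 (process(B)): A:[] B:[] C:[] D:[]
After 2 (send(from=D, to=C, msg='err')): A:[] B:[] C:[err] D:[]
After 3 (process(A)): A:[] B:[] C:[err] D:[]
After 4 (send(from=A, to=D, msg='ok')): A:[] B:[] C:[err] D:[ok]
After 5 (send(from=C, to=D, msg='bye')): A:[] B:[] C:[err] D:[ok,bye]
After 6 (send(from=D, to=A, msg='pong')): A:[pong] B:[] C:[err] D:[ok,bye]
After 7 (process(C)): A:[pong] B:[] C:[] D:[ok,bye]

(empty)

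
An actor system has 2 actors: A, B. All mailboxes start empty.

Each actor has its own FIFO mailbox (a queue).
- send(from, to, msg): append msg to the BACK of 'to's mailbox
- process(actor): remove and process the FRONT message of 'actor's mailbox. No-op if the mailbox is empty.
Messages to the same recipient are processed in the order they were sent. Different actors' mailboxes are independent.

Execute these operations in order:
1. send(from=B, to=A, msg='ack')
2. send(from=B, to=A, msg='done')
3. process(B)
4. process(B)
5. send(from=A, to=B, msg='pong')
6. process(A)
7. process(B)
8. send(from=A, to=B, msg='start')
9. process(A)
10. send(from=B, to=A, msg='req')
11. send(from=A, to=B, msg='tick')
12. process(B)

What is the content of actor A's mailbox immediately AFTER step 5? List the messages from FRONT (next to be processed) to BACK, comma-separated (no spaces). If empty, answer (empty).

After 1 (send(from=B, to=A, msg='ack')): A:[ack] B:[]
After 2 (send(from=B, to=A, msg='done')): A:[ack,done] B:[]
After 3 (process(B)): A:[ack,done] B:[]
After 4 (process(B)): A:[ack,done] B:[]
After 5 (send(from=A, to=B, msg='pong')): A:[ack,done] B:[pong]

ack,done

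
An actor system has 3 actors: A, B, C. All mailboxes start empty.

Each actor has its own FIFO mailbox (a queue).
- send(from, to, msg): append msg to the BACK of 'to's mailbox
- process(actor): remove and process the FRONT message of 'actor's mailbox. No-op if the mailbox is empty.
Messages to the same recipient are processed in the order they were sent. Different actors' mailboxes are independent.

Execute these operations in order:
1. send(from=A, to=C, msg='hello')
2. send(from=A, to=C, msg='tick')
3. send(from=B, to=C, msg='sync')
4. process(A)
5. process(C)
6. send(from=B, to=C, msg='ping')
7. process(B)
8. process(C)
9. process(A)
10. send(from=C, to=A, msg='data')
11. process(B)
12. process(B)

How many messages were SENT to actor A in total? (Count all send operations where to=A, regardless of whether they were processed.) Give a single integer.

Answer: 1

Derivation:
After 1 (send(from=A, to=C, msg='hello')): A:[] B:[] C:[hello]
After 2 (send(from=A, to=C, msg='tick')): A:[] B:[] C:[hello,tick]
After 3 (send(from=B, to=C, msg='sync')): A:[] B:[] C:[hello,tick,sync]
After 4 (process(A)): A:[] B:[] C:[hello,tick,sync]
After 5 (process(C)): A:[] B:[] C:[tick,sync]
After 6 (send(from=B, to=C, msg='ping')): A:[] B:[] C:[tick,sync,ping]
After 7 (process(B)): A:[] B:[] C:[tick,sync,ping]
After 8 (process(C)): A:[] B:[] C:[sync,ping]
After 9 (process(A)): A:[] B:[] C:[sync,ping]
After 10 (send(from=C, to=A, msg='data')): A:[data] B:[] C:[sync,ping]
After 11 (process(B)): A:[data] B:[] C:[sync,ping]
After 12 (process(B)): A:[data] B:[] C:[sync,ping]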